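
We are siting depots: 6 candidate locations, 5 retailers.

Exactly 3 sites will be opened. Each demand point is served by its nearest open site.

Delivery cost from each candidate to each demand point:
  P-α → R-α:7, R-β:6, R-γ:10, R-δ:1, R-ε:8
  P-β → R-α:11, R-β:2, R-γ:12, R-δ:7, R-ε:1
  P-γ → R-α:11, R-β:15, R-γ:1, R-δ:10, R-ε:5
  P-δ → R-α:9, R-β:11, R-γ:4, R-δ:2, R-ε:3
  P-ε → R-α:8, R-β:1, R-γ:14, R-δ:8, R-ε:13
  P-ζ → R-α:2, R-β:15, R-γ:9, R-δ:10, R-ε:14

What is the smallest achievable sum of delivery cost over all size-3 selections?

Open {P-β, P-δ, P-ζ}.
  R-α→P-ζ 2, R-β→P-β 2, R-γ→P-δ 4, R-δ→P-δ 2, R-ε→P-β 1  ⇒ total 11.
Compare {P-α, P-β, P-γ}: total 12.
Compare {P-δ, P-ε, P-ζ}: total 12.
No size-3 selection does better; minimum is 11.

11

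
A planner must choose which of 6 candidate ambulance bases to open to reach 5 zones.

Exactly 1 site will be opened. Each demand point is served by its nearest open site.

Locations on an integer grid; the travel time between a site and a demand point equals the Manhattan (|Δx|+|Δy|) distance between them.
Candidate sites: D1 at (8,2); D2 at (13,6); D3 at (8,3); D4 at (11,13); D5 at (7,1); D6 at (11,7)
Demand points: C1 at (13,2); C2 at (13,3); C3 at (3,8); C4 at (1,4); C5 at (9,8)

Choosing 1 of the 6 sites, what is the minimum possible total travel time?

35

Open {D3}.
  C1→D3 6, C2→D3 5, C3→D3 10, C4→D3 8, C5→D3 6  ⇒ total 35.
Compare {D1}: total 38.
Compare {D6}: total 38.
No size-1 selection does better; minimum is 35.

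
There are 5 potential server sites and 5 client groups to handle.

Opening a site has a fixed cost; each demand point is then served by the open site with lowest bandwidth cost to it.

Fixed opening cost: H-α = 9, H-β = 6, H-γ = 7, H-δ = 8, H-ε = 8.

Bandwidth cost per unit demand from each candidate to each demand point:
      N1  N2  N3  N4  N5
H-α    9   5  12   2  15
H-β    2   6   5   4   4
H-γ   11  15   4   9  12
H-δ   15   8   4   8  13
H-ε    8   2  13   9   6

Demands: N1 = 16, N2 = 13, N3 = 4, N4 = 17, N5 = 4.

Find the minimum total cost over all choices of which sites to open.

Open {H-α, H-β, H-ε}: assign each demand point to its cheapest open site.
  N1→H-β 16×2=32, N2→H-ε 13×2=26, N3→H-β 4×5=20, N4→H-α 17×2=34, N5→H-β 4×4=16
  bandwidth cost 128, fixed 23 → total 151.
Compare {H-α, H-β, H-γ, H-ε}: bandwidth cost 124 + fixed 30 = 154.
Compare {H-α, H-β, H-δ, H-ε}: bandwidth cost 124 + fixed 31 = 155.
Compare {H-α, H-β, H-γ, H-δ, H-ε}: bandwidth cost 124 + fixed 38 = 162.
All other subsets cost ≥ 154. Minimum total cost: 151.

151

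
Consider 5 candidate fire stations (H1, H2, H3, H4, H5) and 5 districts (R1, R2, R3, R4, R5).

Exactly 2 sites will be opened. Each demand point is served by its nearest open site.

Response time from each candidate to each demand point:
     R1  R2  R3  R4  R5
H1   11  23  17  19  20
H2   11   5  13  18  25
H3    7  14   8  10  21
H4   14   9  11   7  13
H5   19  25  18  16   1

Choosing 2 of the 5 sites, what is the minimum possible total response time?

40

Open {H3, H5}.
  R1→H3 7, R2→H3 14, R3→H3 8, R4→H3 10, R5→H5 1  ⇒ total 40.
Compare {H4, H5}: total 42.
Compare {H3, H4}: total 44.
No size-2 selection does better; minimum is 40.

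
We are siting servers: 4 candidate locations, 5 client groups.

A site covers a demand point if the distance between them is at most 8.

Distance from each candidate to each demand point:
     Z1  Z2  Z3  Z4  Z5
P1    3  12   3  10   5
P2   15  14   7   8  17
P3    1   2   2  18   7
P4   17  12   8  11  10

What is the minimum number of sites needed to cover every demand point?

2

Coverage sets (demand points within 8 of each site):
  P1: {Z1, Z3, Z5}
  P2: {Z3, Z4}
  P3: {Z1, Z2, Z3, Z5}
  P4: {Z3}
No single site covers all 5 demand points.
But {P2, P3} covers everything, so the minimum is 2.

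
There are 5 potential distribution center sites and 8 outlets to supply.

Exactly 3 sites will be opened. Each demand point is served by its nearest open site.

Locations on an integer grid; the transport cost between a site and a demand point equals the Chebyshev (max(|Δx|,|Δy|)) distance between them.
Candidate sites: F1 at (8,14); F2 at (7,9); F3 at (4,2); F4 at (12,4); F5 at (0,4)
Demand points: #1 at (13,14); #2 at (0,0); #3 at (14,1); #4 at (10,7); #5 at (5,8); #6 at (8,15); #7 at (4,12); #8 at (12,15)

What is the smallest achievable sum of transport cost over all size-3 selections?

Open {F1, F4, F5}.
  #1→F1 5, #2→F5 4, #3→F4 3, #4→F4 3, #5→F5 5, #6→F1 1, #7→F1 4, #8→F1 4  ⇒ total 29.
Compare {F1, F2, F3}: total 30.
Compare {F1, F2, F4}: total 30.
No size-3 selection does better; minimum is 29.

29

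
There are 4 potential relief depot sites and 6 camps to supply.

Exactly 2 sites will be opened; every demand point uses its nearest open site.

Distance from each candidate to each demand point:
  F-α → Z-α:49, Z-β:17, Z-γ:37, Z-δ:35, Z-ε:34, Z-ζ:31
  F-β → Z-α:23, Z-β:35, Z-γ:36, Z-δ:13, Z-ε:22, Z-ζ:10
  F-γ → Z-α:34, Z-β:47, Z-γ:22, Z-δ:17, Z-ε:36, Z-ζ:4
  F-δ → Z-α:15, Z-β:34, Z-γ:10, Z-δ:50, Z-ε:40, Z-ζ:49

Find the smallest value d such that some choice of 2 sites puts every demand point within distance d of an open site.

34

Open {F-α, F-γ}.
  Farthest demand point is Z-α at distance 34 (to F-γ); all others are ≤ 34.
With {F-β, F-δ} the worst case is 34.
With {F-α, F-δ} the worst case is 35.
No size-2 selection achieves below 34.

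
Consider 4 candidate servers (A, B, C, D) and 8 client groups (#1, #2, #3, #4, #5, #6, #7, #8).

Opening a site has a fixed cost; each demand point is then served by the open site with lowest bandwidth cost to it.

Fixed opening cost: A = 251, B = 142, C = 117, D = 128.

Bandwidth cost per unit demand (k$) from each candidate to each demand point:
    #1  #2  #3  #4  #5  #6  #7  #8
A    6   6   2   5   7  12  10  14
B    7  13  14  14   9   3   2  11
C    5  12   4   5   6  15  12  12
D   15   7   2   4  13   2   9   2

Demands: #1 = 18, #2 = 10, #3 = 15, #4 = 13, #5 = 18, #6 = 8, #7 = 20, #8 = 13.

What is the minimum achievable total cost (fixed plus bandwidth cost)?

792

Open {B, D}: assign each demand point to its cheapest open site.
  #1→B 18×7=126, #2→D 10×7=70, #3→D 15×2=30, #4→D 13×4=52, #5→B 18×9=162, #6→D 8×2=16, #7→B 20×2=40, #8→D 13×2=26
  bandwidth cost 522, fixed 270 → total 792.
Compare {C, D}: bandwidth cost 572 + fixed 245 = 817.
Compare {B, C, D}: bandwidth cost 432 + fixed 387 = 819.
Compare {B, C}: bandwidth cost 650 + fixed 259 = 909.
All other subsets cost ≥ 817. Minimum total cost: 792.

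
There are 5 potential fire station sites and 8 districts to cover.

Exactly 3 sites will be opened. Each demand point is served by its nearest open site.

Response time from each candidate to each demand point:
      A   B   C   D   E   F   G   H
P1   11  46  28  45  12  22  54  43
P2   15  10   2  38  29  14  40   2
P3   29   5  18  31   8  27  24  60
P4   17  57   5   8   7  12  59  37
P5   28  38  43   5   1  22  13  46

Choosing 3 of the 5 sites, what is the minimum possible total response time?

Open {P2, P3, P5}.
  A→P2 15, B→P3 5, C→P2 2, D→P5 5, E→P5 1, F→P2 14, G→P5 13, H→P2 2  ⇒ total 57.
Compare {P1, P2, P5}: total 58.
Compare {P2, P4, P5}: total 60.
No size-3 selection does better; minimum is 57.

57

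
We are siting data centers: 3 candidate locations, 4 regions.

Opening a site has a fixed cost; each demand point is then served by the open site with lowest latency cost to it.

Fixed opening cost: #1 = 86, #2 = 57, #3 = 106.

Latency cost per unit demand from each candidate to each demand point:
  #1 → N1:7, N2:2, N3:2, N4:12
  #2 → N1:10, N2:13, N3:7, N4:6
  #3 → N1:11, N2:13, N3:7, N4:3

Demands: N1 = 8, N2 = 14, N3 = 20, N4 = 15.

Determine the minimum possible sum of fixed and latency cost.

357

Open {#1, #2}: assign each demand point to its cheapest open site.
  N1→#1 8×7=56, N2→#1 14×2=28, N3→#1 20×2=40, N4→#2 15×6=90
  latency cost 214, fixed 143 → total 357.
Compare {#1, #3}: latency cost 169 + fixed 192 = 361.
Compare {#1}: latency cost 304 + fixed 86 = 390.
Compare {#1, #2, #3}: latency cost 169 + fixed 249 = 418.
All other subsets cost ≥ 361. Minimum total cost: 357.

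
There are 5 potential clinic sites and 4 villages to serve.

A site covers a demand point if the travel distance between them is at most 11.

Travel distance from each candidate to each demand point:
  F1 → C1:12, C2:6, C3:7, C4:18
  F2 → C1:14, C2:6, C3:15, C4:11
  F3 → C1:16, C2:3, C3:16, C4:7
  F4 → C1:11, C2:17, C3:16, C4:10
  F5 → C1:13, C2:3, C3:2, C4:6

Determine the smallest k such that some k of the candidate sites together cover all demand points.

Coverage sets (demand points within 11 of each site):
  F1: {C2, C3}
  F2: {C2, C4}
  F3: {C2, C4}
  F4: {C1, C4}
  F5: {C2, C3, C4}
No single site covers all 4 demand points.
But {F1, F4} covers everything, so the minimum is 2.

2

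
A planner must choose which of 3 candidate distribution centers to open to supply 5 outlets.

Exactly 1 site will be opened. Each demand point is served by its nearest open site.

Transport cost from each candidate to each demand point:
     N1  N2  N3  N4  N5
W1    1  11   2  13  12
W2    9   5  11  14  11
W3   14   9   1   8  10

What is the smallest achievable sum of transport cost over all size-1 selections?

Open {W1}.
  N1→W1 1, N2→W1 11, N3→W1 2, N4→W1 13, N5→W1 12  ⇒ total 39.
Compare {W3}: total 42.
Compare {W2}: total 50.

39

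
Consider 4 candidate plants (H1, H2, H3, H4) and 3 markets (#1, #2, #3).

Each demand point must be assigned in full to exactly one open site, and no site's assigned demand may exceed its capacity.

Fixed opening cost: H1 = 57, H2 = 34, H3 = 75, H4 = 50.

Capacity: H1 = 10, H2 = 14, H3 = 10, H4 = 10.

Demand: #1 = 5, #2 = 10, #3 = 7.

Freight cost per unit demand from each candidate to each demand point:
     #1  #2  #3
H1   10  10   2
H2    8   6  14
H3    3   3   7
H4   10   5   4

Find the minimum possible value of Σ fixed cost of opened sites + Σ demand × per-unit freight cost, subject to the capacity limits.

245

Open {H1, H2, H4}; cheapest assignment that respects the capacities:
  H1 (cap 10, load 7): #3 — cost 7×2 = 14
  H2 (cap 14, load 5): #1 — cost 5×8 = 40
  H4 (cap 10, load 10): #2 — cost 10×5 = 50
  Shipping 104, fixed 141 → total 245.
  Any other capacity-feasible assignment to {H1, H2, H4} ships for at least 104.
Compare {H1, H2, H3}: its best feasible assignment gives total 250.
Compare {H2, H3, H4}: its best feasible assignment gives total 257.
Every other set of open sites that can feasibly serve all demand totals ≥ 250 even under its best assignment. Minimum: 245.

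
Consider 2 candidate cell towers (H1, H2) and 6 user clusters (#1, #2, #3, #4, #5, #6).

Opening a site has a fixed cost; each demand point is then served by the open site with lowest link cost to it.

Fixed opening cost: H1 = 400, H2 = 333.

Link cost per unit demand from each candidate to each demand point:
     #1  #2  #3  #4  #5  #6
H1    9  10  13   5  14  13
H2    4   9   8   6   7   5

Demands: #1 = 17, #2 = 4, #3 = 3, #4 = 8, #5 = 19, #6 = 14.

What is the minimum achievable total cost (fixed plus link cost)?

Open {H2}: assign each demand point to its cheapest open site.
  #1→H2 17×4=68, #2→H2 4×9=36, #3→H2 3×8=24, #4→H2 8×6=48, #5→H2 19×7=133, #6→H2 14×5=70
  link cost 379, fixed 333 → total 712.
Compare {H1, H2}: link cost 371 + fixed 733 = 1104.
Compare {H1}: link cost 720 + fixed 400 = 1120.

712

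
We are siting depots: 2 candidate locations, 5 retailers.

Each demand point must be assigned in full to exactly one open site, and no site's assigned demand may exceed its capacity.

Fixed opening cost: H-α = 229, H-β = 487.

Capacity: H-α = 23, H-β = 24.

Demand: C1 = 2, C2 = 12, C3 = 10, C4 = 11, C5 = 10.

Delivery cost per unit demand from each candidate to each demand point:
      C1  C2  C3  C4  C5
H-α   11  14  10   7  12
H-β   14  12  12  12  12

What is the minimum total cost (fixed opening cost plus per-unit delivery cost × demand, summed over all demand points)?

Open {H-α, H-β}; cheapest assignment that respects the capacities:
  H-α (cap 23, load 23): C1, C3, C4 — cost 2×11 + 10×10 + 11×7 = 199
  H-β (cap 24, load 22): C2, C5 — cost 12×12 + 10×12 = 264
  Shipping 463, fixed 716 → total 1179.
  Any other capacity-feasible assignment to {H-α, H-β} ships for at least 463.
Total demand is 45 and no other set of sites has combined capacity ≥ 45, so {H-α, H-β} is the only feasible choice of open sites. Minimum: 1179.

1179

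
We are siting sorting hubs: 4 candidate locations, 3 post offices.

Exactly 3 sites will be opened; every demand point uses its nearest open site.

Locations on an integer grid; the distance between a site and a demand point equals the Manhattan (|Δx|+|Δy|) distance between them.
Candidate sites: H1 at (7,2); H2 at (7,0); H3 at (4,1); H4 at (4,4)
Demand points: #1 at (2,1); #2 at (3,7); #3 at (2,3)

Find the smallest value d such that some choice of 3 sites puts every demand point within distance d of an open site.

Open {H1, H3, H4}.
  Farthest demand point is #2 at distance 4 (to H4); all others are ≤ 4.
With {H2, H3, H4} the worst case is 4.
With {H1, H2, H4} the worst case is 5.
No size-3 selection achieves below 4.

4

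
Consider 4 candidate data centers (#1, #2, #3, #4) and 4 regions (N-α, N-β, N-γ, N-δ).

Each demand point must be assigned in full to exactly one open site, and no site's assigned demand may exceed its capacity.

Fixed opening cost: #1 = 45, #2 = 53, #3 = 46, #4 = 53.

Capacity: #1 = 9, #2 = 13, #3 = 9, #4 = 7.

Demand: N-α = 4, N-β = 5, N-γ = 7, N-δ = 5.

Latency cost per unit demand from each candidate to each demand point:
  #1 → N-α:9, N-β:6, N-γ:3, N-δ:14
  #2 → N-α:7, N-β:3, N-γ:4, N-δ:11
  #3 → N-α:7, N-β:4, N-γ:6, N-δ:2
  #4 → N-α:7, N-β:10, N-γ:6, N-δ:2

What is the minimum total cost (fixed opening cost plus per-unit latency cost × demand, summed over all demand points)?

180

Open {#2, #3}; cheapest assignment that respects the capacities:
  #2 (cap 13, load 12): N-β, N-γ — cost 5×3 + 7×4 = 43
  #3 (cap 9, load 9): N-α, N-δ — cost 4×7 + 5×2 = 38
  Shipping 81, fixed 99 → total 180.
  Any other capacity-feasible assignment to {#2, #3} ships for at least 81.
Compare {#1, #2, #3}: its best feasible assignment gives total 218.
Compare {#1, #3, #4}: its best feasible assignment gives total 223.
Every other set of open sites that can feasibly serve all demand totals ≥ 218 even under its best assignment. Minimum: 180.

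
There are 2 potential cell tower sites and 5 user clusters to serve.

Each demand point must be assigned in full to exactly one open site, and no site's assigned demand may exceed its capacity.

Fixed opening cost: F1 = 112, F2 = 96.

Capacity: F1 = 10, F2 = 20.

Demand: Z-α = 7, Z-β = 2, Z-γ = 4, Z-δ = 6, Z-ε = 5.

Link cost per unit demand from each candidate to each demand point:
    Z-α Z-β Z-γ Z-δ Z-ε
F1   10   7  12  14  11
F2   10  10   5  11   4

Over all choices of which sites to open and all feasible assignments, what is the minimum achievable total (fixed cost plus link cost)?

398

Open {F1, F2}; cheapest assignment that respects the capacities:
  F1 (cap 10, load 9): Z-α, Z-β — cost 7×10 + 2×7 = 84
  F2 (cap 20, load 15): Z-γ, Z-δ, Z-ε — cost 4×5 + 6×11 + 5×4 = 106
  Shipping 190, fixed 208 → total 398.
  Any other capacity-feasible assignment to {F1, F2} ships for at least 190.
Total demand is 24 and no other set of sites has combined capacity ≥ 24, so {F1, F2} is the only feasible choice of open sites. Minimum: 398.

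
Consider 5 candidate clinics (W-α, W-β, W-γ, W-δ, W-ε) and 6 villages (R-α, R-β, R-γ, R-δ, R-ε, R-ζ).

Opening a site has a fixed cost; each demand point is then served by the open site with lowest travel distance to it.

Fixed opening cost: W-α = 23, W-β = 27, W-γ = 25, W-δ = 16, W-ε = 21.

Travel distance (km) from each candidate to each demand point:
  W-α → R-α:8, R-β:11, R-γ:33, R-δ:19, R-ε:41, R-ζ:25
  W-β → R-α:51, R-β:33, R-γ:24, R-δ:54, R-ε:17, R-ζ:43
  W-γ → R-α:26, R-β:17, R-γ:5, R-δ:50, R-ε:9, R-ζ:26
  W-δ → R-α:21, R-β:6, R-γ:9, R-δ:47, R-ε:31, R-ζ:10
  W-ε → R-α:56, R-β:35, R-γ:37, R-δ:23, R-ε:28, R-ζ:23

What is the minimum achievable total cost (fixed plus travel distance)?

Open {W-α, W-γ, W-δ}: assign each demand point to its cheapest open site.
  R-α→W-α 8, R-β→W-δ 6, R-γ→W-γ 5, R-δ→W-α 19, R-ε→W-γ 9, R-ζ→W-δ 10
  travel distance 57, fixed 64 → total 121.
Compare {W-α, W-δ}: travel distance 83 + fixed 39 = 122.
Compare {W-α, W-γ}: travel distance 77 + fixed 48 = 125.
Compare {W-δ, W-ε}: travel distance 97 + fixed 37 = 134.
All other subsets cost ≥ 122. Minimum total cost: 121.

121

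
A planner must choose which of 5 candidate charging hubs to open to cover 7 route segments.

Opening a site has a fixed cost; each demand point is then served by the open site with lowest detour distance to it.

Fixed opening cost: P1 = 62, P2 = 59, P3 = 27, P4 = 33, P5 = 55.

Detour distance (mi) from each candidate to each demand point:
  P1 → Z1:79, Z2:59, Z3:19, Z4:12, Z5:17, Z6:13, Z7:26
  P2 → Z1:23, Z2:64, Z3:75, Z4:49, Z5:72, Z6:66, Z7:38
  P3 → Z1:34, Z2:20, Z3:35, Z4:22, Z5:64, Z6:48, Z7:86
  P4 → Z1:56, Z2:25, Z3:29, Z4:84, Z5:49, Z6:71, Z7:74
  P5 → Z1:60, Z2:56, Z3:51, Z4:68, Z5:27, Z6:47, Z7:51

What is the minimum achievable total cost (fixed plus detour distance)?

230

Open {P1, P3}: assign each demand point to its cheapest open site.
  Z1→P3 34, Z2→P3 20, Z3→P1 19, Z4→P1 12, Z5→P1 17, Z6→P1 13, Z7→P1 26
  detour distance 141, fixed 89 → total 230.
Compare {P1, P4}: detour distance 168 + fixed 95 = 263.
Compare {P1, P3, P4}: detour distance 141 + fixed 122 = 263.
Compare {P1, P2, P3}: detour distance 130 + fixed 148 = 278.
All other subsets cost ≥ 263. Minimum total cost: 230.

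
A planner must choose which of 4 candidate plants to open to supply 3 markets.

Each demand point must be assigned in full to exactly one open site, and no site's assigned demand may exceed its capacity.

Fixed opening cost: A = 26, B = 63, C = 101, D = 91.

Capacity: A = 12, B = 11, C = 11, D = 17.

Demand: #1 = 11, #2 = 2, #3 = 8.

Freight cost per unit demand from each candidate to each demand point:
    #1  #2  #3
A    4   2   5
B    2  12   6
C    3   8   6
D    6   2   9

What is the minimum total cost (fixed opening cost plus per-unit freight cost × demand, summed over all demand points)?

155

Open {A, B}; cheapest assignment that respects the capacities:
  A (cap 12, load 10): #2, #3 — cost 2×2 + 8×5 = 44
  B (cap 11, load 11): #1 — cost 11×2 = 22
  Shipping 66, fixed 89 → total 155.
  Any other capacity-feasible assignment to {A, B} ships for at least 66.
Compare {A, C}: its best feasible assignment gives total 204.
Compare {A, D}: its best feasible assignment gives total 227.
Every other set of open sites that can feasibly serve all demand totals ≥ 204 even under its best assignment. Minimum: 155.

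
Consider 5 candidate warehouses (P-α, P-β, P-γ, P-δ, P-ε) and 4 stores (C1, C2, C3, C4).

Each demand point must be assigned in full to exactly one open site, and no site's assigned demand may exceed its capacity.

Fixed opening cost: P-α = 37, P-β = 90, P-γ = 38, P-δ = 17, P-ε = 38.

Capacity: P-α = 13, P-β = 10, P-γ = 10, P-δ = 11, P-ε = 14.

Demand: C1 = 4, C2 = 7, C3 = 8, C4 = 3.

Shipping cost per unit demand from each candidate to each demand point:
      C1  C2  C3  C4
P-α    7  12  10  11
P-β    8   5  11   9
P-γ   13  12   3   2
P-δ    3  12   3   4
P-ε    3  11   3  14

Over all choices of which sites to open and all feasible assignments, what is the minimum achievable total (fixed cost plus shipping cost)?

Open {P-δ, P-ε}; cheapest assignment that respects the capacities:
  P-δ (cap 11, load 11): C3, C4 — cost 8×3 + 3×4 = 36
  P-ε (cap 14, load 11): C1, C2 — cost 4×3 + 7×11 = 89
  Shipping 125, fixed 55 → total 180.
  Any other capacity-feasible assignment to {P-δ, P-ε} ships for at least 125.
Compare {P-α, P-δ}: its best feasible assignment gives total 202.
Compare {P-γ, P-ε}: its best feasible assignment gives total 202.
Every other set of open sites that can feasibly serve all demand totals ≥ 202 even under its best assignment. Minimum: 180.

180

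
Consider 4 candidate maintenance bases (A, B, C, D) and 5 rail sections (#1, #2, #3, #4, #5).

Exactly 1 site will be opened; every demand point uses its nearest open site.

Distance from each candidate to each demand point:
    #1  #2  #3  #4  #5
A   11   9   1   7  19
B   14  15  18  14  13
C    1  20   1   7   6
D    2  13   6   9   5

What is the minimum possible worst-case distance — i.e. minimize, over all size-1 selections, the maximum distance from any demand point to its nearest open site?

Open {D}.
  Farthest demand point is #2 at distance 13 (to D); all others are ≤ 13.
With {B} the worst case is 18.
With {A} the worst case is 19.
No size-1 selection achieves below 13.

13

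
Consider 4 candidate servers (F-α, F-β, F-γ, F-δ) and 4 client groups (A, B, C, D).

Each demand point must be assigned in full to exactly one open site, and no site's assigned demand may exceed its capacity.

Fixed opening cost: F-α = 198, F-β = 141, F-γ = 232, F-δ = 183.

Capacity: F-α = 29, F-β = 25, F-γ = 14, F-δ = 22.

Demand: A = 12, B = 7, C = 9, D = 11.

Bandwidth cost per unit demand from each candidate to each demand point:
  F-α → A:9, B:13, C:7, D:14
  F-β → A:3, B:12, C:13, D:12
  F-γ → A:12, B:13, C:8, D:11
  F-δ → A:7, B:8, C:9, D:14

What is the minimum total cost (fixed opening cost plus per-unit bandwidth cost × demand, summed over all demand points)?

Open {F-β, F-δ}; cheapest assignment that respects the capacities:
  F-β (cap 25, load 23): A, D — cost 12×3 + 11×12 = 168
  F-δ (cap 22, load 16): B, C — cost 7×8 + 9×9 = 137
  Shipping 305, fixed 324 → total 629.
  Any other capacity-feasible assignment to {F-β, F-δ} ships for at least 305.
Compare {F-α, F-β}: its best feasible assignment gives total 661.
Compare {F-α, F-δ}: its best feasible assignment gives total 738.
Every other set of open sites that can feasibly serve all demand totals ≥ 661 even under its best assignment. Minimum: 629.

629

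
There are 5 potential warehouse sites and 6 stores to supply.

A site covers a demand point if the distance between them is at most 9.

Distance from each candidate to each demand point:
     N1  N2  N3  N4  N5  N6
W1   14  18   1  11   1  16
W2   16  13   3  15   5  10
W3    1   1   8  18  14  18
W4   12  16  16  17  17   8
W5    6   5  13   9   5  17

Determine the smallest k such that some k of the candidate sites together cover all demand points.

3

Coverage sets (demand points within 9 of each site):
  W1: {N3, N5}
  W2: {N3, N5}
  W3: {N1, N2, N3}
  W4: {N6}
  W5: {N1, N2, N4, N5}
No 2 sites suffice: every size-2 union leaves at least one demand point uncovered.
But {W1, W4, W5} covers everything, so the minimum is 3.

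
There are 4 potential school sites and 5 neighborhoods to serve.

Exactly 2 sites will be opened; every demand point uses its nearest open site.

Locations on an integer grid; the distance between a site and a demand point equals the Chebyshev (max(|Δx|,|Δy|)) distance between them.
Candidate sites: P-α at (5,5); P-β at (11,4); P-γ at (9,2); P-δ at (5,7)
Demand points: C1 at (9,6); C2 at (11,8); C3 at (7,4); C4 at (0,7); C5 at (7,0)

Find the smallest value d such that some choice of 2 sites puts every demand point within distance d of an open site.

5

Open {P-α, P-β}.
  Farthest demand point is C4 at distance 5 (to P-α); all others are ≤ 5.
With {P-β, P-δ} the worst case is 5.
With {P-α, P-γ} the worst case is 6.
No size-2 selection achieves below 5.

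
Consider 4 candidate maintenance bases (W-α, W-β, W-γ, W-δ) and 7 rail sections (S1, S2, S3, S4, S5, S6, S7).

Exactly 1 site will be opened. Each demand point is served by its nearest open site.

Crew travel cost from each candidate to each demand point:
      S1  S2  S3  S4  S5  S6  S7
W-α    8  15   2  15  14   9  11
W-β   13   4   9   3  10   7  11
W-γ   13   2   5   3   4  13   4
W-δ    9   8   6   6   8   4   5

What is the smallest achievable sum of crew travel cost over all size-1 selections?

Open {W-γ}.
  S1→W-γ 13, S2→W-γ 2, S3→W-γ 5, S4→W-γ 3, S5→W-γ 4, S6→W-γ 13, S7→W-γ 4  ⇒ total 44.
Compare {W-δ}: total 46.
Compare {W-β}: total 57.
No size-1 selection does better; minimum is 44.

44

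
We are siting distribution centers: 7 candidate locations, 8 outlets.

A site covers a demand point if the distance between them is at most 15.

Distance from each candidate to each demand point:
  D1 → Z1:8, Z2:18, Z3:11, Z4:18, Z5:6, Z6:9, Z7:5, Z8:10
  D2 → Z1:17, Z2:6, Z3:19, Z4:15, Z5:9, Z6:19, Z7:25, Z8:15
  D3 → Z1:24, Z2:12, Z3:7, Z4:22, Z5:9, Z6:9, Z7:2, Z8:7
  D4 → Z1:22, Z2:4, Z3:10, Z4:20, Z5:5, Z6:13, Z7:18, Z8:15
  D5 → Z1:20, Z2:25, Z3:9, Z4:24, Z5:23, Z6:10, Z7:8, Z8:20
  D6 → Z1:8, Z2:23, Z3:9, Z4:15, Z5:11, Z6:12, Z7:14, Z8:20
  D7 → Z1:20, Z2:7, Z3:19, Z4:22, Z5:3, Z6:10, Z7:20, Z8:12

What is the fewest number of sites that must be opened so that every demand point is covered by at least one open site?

2

Coverage sets (demand points within 15 of each site):
  D1: {Z1, Z3, Z5, Z6, Z7, Z8}
  D2: {Z2, Z4, Z5, Z8}
  D3: {Z2, Z3, Z5, Z6, Z7, Z8}
  D4: {Z2, Z3, Z5, Z6, Z8}
  D5: {Z3, Z6, Z7}
  D6: {Z1, Z3, Z4, Z5, Z6, Z7}
  D7: {Z2, Z5, Z6, Z8}
No single site covers all 8 demand points.
But {D1, D2} covers everything, so the minimum is 2.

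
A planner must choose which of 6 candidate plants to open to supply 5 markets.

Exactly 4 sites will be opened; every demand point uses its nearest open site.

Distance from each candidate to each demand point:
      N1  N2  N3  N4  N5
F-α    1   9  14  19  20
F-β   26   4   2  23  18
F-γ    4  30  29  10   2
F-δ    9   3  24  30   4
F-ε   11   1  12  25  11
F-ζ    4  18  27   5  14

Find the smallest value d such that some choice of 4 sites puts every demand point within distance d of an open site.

5

Open {F-α, F-β, F-γ, F-ζ}.
  Farthest demand point is N4 at distance 5 (to F-ζ); all others are ≤ 5.
With {F-α, F-β, F-δ, F-ζ} the worst case is 5.
With {F-β, F-γ, F-δ, F-ζ} the worst case is 5.
No size-4 selection achieves below 5.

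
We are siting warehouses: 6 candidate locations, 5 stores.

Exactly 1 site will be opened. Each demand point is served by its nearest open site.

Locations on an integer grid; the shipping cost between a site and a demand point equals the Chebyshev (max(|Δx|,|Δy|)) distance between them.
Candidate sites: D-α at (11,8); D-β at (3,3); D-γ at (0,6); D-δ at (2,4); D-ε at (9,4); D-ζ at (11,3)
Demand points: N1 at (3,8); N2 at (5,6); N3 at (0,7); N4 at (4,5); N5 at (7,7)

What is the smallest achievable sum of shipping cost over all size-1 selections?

Open {D-δ}.
  N1→D-δ 4, N2→D-δ 3, N3→D-δ 3, N4→D-δ 2, N5→D-δ 5  ⇒ total 17.
Compare {D-β}: total 18.
Compare {D-γ}: total 20.
No size-1 selection does better; minimum is 17.

17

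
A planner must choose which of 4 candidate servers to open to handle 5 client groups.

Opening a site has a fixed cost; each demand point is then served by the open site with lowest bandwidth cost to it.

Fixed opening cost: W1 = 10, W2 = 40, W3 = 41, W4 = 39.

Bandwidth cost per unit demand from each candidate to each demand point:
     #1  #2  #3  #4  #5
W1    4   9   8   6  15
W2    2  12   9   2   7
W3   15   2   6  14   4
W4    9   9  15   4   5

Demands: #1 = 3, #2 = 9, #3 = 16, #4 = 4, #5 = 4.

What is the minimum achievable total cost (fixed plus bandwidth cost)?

Open {W1, W3}: assign each demand point to its cheapest open site.
  #1→W1 3×4=12, #2→W3 9×2=18, #3→W3 16×6=96, #4→W1 4×6=24, #5→W3 4×4=16
  bandwidth cost 166, fixed 51 → total 217.
Compare {W2, W3}: bandwidth cost 144 + fixed 81 = 225.
Compare {W1, W2, W3}: bandwidth cost 144 + fixed 91 = 235.
Compare {W1, W3, W4}: bandwidth cost 158 + fixed 90 = 248.
All other subsets cost ≥ 225. Minimum total cost: 217.

217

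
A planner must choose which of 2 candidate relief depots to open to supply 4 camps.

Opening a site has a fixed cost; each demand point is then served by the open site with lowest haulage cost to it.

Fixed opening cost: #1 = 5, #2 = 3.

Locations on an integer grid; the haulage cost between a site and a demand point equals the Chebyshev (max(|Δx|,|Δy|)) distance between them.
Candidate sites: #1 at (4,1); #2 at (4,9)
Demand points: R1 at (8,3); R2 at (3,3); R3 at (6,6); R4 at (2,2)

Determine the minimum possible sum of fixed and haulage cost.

18

Open {#1}: assign each demand point to its cheapest open site.
  R1→#1 4, R2→#1 2, R3→#1 5, R4→#1 2
  haulage cost 13, fixed 5 → total 18.
Compare {#1, #2}: haulage cost 11 + fixed 8 = 19.
Compare {#2}: haulage cost 22 + fixed 3 = 25.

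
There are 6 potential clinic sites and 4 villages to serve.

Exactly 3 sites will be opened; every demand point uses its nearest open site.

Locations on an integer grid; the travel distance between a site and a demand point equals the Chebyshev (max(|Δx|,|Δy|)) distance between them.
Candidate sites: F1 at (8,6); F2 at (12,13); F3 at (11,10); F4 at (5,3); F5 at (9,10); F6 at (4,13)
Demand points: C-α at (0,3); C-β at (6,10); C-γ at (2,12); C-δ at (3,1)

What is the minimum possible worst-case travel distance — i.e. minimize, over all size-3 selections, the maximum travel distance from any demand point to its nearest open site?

5

Open {F1, F4, F6}.
  Farthest demand point is C-α at travel distance 5 (to F4); all others are ≤ 5.
With {F2, F4, F6} the worst case is 5.
With {F3, F4, F6} the worst case is 5.
No size-3 selection achieves below 5.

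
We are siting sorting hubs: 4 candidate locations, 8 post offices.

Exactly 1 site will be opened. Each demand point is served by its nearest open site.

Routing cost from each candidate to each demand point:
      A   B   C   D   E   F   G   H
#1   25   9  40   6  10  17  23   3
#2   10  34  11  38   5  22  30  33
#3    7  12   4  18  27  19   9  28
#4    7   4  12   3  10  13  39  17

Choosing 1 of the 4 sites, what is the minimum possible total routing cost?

Open {#4}.
  A→#4 7, B→#4 4, C→#4 12, D→#4 3, E→#4 10, F→#4 13, G→#4 39, H→#4 17  ⇒ total 105.
Compare {#3}: total 124.
Compare {#1}: total 133.
No size-1 selection does better; minimum is 105.

105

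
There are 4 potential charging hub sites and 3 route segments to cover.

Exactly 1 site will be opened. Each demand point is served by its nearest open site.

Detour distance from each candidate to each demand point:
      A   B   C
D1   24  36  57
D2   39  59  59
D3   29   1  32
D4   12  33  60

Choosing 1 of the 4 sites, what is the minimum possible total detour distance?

62

Open {D3}.
  A→D3 29, B→D3 1, C→D3 32  ⇒ total 62.
Compare {D4}: total 105.
Compare {D1}: total 117.
No size-1 selection does better; minimum is 62.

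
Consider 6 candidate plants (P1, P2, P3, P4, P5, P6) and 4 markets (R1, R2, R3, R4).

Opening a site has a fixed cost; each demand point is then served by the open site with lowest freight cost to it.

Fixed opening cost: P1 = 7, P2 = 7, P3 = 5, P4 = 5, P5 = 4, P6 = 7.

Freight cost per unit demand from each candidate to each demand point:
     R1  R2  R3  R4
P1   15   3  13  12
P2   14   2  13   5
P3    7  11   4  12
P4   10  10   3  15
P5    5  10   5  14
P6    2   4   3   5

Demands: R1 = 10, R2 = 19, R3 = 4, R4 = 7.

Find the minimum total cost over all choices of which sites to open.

119

Open {P2, P6}: assign each demand point to its cheapest open site.
  R1→P6 10×2=20, R2→P2 19×2=38, R3→P6 4×3=12, R4→P2 7×5=35
  freight cost 105, fixed 14 → total 119.
Compare {P2, P5, P6}: freight cost 105 + fixed 18 = 123.
Compare {P2, P3, P6}: freight cost 105 + fixed 19 = 124.
Compare {P2, P4, P6}: freight cost 105 + fixed 19 = 124.
All other subsets cost ≥ 123. Minimum total cost: 119.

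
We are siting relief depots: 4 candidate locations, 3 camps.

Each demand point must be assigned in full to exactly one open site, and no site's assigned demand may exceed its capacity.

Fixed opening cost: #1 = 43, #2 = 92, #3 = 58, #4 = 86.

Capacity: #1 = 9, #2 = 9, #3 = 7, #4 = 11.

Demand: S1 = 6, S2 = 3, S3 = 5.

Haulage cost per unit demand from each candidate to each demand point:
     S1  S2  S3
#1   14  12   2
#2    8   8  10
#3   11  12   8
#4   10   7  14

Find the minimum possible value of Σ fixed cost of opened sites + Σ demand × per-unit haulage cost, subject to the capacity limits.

213

Open {#1, #3}; cheapest assignment that respects the capacities:
  #1 (cap 9, load 8): S2, S3 — cost 3×12 + 5×2 = 46
  #3 (cap 7, load 6): S1 — cost 6×11 = 66
  Shipping 112, fixed 101 → total 213.
  Any other capacity-feasible assignment to {#1, #3} ships for at least 112.
Compare {#1, #2}: its best feasible assignment gives total 217.
Compare {#1, #4}: its best feasible assignment gives total 220.
Every other set of open sites that can feasibly serve all demand totals ≥ 217 even under its best assignment. Minimum: 213.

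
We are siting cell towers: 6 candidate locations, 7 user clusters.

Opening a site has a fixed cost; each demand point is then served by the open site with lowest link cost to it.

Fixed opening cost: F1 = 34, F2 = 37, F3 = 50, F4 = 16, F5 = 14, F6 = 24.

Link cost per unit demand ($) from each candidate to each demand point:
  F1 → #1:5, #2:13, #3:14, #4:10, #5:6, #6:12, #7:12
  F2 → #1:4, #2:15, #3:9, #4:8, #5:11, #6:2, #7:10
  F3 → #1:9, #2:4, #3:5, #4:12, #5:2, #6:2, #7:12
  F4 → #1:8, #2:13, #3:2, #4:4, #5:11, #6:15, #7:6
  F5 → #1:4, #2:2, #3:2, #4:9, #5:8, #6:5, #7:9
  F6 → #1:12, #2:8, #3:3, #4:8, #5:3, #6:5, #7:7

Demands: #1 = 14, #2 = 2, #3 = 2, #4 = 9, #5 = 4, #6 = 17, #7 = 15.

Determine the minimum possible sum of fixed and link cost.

312

Open {F3, F4, F5}: assign each demand point to its cheapest open site.
  #1→F5 14×4=56, #2→F5 2×2=4, #3→F4 2×2=4, #4→F4 9×4=36, #5→F3 4×2=8, #6→F3 17×2=34, #7→F4 15×6=90
  link cost 232, fixed 80 → total 312.
Compare {F2, F4, F5}: link cost 256 + fixed 67 = 323.
Compare {F2, F4, F6}: link cost 248 + fixed 77 = 325.
Compare {F2, F4, F5, F6}: link cost 236 + fixed 91 = 327.
All other subsets cost ≥ 323. Minimum total cost: 312.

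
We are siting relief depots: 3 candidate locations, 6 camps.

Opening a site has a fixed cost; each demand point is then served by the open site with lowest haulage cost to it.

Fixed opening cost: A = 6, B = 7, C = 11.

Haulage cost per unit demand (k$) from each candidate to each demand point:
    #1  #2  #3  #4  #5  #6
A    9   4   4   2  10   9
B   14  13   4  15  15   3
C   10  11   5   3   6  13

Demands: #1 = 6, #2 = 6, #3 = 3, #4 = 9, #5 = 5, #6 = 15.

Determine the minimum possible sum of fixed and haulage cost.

207

Open {A, B, C}: assign each demand point to its cheapest open site.
  #1→A 6×9=54, #2→A 6×4=24, #3→A 3×4=12, #4→A 9×2=18, #5→C 5×6=30, #6→B 15×3=45
  haulage cost 183, fixed 24 → total 207.
Compare {A, B}: haulage cost 203 + fixed 13 = 216.
Compare {B, C}: haulage cost 240 + fixed 18 = 258.
Compare {A, C}: haulage cost 273 + fixed 17 = 290.
All other subsets cost ≥ 216. Minimum total cost: 207.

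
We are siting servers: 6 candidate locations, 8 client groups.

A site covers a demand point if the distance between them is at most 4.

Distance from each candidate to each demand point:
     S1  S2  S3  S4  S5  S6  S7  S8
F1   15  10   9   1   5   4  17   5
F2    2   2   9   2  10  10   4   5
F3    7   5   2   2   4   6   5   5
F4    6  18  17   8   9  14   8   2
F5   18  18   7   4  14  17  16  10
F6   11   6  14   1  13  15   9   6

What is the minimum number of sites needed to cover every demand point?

4

Coverage sets (demand points within 4 of each site):
  F1: {S4, S6}
  F2: {S1, S2, S4, S7}
  F3: {S3, S4, S5}
  F4: {S8}
  F5: {S4}
  F6: {S4}
No 3 sites suffice: every size-3 union leaves at least one demand point uncovered.
But {F1, F2, F3, F4} covers everything, so the minimum is 4.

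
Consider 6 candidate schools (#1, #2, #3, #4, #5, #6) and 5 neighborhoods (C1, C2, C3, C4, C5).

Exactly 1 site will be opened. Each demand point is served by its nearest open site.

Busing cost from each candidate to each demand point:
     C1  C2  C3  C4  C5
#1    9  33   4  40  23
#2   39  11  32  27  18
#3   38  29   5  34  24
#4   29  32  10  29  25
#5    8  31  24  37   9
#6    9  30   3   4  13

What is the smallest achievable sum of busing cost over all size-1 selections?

59

Open {#6}.
  C1→#6 9, C2→#6 30, C3→#6 3, C4→#6 4, C5→#6 13  ⇒ total 59.
Compare {#1}: total 109.
Compare {#5}: total 109.
No size-1 selection does better; minimum is 59.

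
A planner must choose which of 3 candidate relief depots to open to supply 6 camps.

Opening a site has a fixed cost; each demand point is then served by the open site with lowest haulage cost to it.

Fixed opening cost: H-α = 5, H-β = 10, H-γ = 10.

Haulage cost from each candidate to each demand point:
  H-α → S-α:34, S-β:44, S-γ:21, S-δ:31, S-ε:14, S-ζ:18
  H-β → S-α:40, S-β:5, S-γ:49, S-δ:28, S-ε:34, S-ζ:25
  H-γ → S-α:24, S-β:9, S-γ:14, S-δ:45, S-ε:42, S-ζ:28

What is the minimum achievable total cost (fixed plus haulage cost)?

125

Open {H-α, H-γ}: assign each demand point to its cheapest open site.
  S-α→H-γ 24, S-β→H-γ 9, S-γ→H-γ 14, S-δ→H-α 31, S-ε→H-α 14, S-ζ→H-α 18
  haulage cost 110, fixed 15 → total 125.
Compare {H-α, H-β, H-γ}: haulage cost 103 + fixed 25 = 128.
Compare {H-α, H-β}: haulage cost 120 + fixed 15 = 135.
Compare {H-β, H-γ}: haulage cost 130 + fixed 20 = 150.
All other subsets cost ≥ 128. Minimum total cost: 125.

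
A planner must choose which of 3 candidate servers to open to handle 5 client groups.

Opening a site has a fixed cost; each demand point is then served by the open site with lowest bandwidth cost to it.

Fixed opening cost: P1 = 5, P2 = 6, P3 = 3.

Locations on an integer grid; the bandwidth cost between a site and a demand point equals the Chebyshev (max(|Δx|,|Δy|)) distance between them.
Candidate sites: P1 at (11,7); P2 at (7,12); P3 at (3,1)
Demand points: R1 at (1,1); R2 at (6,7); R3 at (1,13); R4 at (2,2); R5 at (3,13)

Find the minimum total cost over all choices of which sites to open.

27

Open {P2, P3}: assign each demand point to its cheapest open site.
  R1→P3 2, R2→P2 5, R3→P2 6, R4→P3 1, R5→P2 4
  bandwidth cost 18, fixed 9 → total 27.
Compare {P1, P2, P3}: bandwidth cost 18 + fixed 14 = 32.
Compare {P1, P3}: bandwidth cost 26 + fixed 8 = 34.
Compare {P3}: bandwidth cost 33 + fixed 3 = 36.
All other subsets cost ≥ 32. Minimum total cost: 27.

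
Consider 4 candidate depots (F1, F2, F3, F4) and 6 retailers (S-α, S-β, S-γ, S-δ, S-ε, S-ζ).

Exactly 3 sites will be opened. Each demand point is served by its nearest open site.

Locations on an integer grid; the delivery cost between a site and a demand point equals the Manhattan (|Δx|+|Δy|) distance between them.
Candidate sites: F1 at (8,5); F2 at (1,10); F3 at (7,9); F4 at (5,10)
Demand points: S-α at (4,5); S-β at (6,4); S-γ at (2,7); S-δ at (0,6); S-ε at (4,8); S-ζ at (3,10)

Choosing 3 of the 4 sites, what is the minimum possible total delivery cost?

Open {F1, F2, F4}.
  S-α→F1 4, S-β→F1 3, S-γ→F2 4, S-δ→F2 5, S-ε→F4 3, S-ζ→F2 2  ⇒ total 21.
Compare {F1, F2, F3}: total 22.
Compare {F2, F3, F4}: total 26.
No size-3 selection does better; minimum is 21.

21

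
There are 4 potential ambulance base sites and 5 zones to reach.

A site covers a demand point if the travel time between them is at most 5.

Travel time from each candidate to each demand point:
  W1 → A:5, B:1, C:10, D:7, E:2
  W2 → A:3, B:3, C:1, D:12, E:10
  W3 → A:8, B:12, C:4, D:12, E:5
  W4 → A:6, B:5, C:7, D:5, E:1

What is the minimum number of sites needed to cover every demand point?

2

Coverage sets (demand points within 5 of each site):
  W1: {A, B, E}
  W2: {A, B, C}
  W3: {C, E}
  W4: {B, D, E}
No single site covers all 5 demand points.
But {W2, W4} covers everything, so the minimum is 2.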